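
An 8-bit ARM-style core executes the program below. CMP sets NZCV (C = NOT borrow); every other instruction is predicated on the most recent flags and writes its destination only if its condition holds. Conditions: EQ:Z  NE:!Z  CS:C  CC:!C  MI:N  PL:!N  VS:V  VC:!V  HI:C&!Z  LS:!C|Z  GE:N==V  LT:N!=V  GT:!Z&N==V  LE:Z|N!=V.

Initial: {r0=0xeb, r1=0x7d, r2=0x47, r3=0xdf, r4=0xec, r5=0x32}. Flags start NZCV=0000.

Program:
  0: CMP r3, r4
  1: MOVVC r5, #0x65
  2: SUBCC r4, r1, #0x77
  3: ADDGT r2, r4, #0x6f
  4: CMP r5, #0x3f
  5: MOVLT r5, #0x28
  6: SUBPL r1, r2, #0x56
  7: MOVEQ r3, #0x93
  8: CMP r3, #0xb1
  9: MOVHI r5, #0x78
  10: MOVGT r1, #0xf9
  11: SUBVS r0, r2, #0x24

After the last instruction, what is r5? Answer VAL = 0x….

0: ✓ CMP  NZCV=1000
1: ✓ MOVVC  r5←0x65
2: ✓ SUBCC  r4←0x06
3: · ADDGT
4: ✓ CMP  NZCV=0010
5: · MOVLT
6: ✓ SUBPL  r1←0xf1
7: · MOVEQ
8: ✓ CMP  NZCV=0010
9: ✓ MOVHI  r5←0x78
10: ✓ MOVGT  r1←0xf9
11: · SUBVS

VAL = 0x78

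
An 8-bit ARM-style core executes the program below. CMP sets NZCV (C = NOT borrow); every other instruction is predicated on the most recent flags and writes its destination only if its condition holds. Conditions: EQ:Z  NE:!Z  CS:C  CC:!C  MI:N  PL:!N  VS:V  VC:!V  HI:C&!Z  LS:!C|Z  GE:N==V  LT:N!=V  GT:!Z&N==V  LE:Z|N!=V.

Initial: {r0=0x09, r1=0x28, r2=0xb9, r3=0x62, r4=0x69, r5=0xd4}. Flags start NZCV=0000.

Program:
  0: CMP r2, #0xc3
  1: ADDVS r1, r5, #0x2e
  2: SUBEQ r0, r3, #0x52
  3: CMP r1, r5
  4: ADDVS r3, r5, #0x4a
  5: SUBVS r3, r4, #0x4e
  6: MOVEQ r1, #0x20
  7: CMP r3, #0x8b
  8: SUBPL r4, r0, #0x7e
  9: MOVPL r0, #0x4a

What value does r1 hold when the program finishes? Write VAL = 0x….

0: ✓ CMP  NZCV=1000
1: · ADDVS
2: · SUBEQ
3: ✓ CMP  NZCV=0000
4: · ADDVS
5: · SUBVS
6: · MOVEQ
7: ✓ CMP  NZCV=1001
8: · SUBPL
9: · MOVPL

VAL = 0x28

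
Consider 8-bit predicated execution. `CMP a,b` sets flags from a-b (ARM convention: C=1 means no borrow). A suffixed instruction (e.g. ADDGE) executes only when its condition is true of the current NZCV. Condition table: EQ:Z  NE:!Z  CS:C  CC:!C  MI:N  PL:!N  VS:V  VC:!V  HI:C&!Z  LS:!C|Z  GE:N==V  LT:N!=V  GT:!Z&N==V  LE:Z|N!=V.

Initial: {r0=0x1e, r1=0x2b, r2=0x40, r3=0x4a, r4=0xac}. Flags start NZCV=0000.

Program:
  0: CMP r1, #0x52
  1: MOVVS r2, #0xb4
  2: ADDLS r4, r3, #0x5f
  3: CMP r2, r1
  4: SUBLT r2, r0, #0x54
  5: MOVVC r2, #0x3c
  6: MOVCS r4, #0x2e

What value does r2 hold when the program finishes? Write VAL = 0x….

VAL = 0x3c

[0] flags=1000 → (cmp)
[1] flags=1000 VS?F → skip
[2] flags=1000 LS?T → r4=0xa9
[3] flags=0010 → (cmp)
[4] flags=0010 LT?F → skip
[5] flags=0010 VC?T → r2=0x3c
[6] flags=0010 CS?T → r4=0x2e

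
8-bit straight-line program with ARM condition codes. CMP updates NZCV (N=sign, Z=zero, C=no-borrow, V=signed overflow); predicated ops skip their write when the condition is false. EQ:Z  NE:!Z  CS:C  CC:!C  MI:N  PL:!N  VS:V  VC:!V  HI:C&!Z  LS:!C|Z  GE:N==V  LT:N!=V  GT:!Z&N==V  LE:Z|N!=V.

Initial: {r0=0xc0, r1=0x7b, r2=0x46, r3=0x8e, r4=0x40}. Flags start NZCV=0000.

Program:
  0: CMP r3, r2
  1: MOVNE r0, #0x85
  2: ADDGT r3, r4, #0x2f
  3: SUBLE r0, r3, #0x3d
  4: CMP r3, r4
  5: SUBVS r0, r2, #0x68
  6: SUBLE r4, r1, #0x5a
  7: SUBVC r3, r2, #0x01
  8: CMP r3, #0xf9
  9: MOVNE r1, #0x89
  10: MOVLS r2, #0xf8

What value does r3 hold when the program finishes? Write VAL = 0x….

0: ✓ CMP  NZCV=0011
1: ✓ MOVNE  r0←0x85
2: · ADDGT
3: ✓ SUBLE  r0←0x51
4: ✓ CMP  NZCV=0011
5: ✓ SUBVS  r0←0xde
6: ✓ SUBLE  r4←0x21
7: · SUBVC
8: ✓ CMP  NZCV=1000
9: ✓ MOVNE  r1←0x89
10: ✓ MOVLS  r2←0xf8

VAL = 0x8e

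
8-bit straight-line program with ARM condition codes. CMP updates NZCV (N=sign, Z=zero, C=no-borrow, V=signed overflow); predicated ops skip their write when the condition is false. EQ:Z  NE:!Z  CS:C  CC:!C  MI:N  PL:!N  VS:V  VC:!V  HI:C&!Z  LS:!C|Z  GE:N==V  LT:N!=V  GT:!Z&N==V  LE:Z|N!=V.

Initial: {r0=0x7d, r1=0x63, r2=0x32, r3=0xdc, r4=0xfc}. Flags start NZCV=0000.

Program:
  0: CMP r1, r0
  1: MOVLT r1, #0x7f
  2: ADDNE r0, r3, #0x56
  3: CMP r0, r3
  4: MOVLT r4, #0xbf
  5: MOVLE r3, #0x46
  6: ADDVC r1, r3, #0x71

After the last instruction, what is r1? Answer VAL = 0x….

0: ✓ CMP  NZCV=1000
1: ✓ MOVLT  r1←0x7f
2: ✓ ADDNE  r0←0x32
3: ✓ CMP  NZCV=0000
4: · MOVLT
5: · MOVLE
6: ✓ ADDVC  r1←0x4d

VAL = 0x4d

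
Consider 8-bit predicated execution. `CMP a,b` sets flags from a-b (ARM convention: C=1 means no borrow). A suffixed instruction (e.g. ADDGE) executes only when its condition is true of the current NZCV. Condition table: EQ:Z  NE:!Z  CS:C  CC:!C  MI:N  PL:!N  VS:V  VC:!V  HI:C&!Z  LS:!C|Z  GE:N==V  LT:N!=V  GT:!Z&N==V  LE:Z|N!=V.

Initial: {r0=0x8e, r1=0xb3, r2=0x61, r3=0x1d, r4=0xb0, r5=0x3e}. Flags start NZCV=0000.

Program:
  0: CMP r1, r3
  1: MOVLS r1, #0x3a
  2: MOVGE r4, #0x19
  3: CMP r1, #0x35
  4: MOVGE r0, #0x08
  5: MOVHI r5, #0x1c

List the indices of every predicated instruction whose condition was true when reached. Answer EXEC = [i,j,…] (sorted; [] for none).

EXEC = [5]

0: ✓ CMP  NZCV=1010
1: · MOVLS
2: · MOVGE
3: ✓ CMP  NZCV=0011
4: · MOVGE
5: ✓ MOVHI  r5←0x1c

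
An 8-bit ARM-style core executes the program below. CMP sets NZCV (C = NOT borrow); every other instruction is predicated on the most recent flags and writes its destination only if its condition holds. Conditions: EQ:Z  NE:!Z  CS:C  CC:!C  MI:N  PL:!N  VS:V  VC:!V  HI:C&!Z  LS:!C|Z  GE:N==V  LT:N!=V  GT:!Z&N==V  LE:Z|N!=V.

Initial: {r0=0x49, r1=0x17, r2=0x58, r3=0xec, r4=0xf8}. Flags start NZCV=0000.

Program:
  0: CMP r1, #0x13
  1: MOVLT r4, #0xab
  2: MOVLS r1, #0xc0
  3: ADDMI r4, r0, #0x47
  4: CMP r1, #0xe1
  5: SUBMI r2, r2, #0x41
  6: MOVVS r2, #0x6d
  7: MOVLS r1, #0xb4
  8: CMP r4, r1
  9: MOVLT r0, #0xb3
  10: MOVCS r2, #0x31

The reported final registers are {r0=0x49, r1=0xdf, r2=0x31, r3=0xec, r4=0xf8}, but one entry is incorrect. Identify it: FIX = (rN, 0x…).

FIX = (r1, 0xb4)

[0] flags=0010 → (cmp)
[1] flags=0010 LT?F → skip
[2] flags=0010 LS?F → skip
[3] flags=0010 MI?F → skip
[4] flags=0000 → (cmp)
[5] flags=0000 MI?F → skip
[6] flags=0000 VS?F → skip
[7] flags=0000 LS?T → r1=0xb4
[8] flags=0010 → (cmp)
[9] flags=0010 LT?F → skip
[10] flags=0010 CS?T → r2=0x31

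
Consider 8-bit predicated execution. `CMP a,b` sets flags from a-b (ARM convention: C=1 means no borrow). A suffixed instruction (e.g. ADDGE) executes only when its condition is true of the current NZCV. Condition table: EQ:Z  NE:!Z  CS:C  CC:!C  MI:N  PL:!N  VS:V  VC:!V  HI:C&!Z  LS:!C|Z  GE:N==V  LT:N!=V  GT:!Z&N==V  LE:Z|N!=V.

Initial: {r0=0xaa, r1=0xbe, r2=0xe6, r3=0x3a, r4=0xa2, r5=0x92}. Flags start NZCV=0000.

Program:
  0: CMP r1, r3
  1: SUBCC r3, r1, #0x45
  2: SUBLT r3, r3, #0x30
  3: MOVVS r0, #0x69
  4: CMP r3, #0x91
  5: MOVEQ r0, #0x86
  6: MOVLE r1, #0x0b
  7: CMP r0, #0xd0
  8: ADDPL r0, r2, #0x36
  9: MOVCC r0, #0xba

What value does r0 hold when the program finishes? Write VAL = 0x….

VAL = 0xba

[0] flags=1010 → (cmp)
[1] flags=1010 CC?F → skip
[2] flags=1010 LT?T → r3=0x0a
[3] flags=1010 VS?F → skip
[4] flags=0000 → (cmp)
[5] flags=0000 EQ?F → skip
[6] flags=0000 LE?F → skip
[7] flags=1000 → (cmp)
[8] flags=1000 PL?F → skip
[9] flags=1000 CC?T → r0=0xba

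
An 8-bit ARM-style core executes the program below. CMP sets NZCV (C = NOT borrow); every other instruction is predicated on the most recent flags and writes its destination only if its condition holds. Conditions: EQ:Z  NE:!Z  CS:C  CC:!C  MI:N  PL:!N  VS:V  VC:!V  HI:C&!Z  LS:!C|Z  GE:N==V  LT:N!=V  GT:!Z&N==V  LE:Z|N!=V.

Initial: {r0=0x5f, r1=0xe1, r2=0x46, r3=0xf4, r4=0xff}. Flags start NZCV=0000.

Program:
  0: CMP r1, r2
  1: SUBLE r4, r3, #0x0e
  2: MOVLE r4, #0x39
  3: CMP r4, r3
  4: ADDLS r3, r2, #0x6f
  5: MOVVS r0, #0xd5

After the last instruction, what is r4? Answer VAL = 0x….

VAL = 0x39

[0] flags=1010 → (cmp)
[1] flags=1010 LE?T → r4=0xe6
[2] flags=1010 LE?T → r4=0x39
[3] flags=0000 → (cmp)
[4] flags=0000 LS?T → r3=0xb5
[5] flags=0000 VS?F → skip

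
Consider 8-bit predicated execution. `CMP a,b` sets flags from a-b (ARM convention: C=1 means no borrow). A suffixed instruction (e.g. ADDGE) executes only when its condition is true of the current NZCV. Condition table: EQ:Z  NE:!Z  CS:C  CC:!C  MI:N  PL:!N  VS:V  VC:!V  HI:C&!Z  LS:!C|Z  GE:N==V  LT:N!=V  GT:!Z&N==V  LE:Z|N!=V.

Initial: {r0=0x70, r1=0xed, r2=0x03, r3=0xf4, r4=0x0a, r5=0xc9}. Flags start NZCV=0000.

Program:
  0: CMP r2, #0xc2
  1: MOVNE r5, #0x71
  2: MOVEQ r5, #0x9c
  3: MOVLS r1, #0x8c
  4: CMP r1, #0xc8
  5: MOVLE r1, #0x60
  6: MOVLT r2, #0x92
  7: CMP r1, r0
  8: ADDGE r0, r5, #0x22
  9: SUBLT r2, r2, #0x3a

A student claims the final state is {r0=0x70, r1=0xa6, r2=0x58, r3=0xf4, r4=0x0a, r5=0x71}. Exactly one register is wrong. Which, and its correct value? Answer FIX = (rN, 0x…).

FIX = (r1, 0x60)

0: ✓ CMP  NZCV=0000
1: ✓ MOVNE  r5←0x71
2: · MOVEQ
3: ✓ MOVLS  r1←0x8c
4: ✓ CMP  NZCV=1000
5: ✓ MOVLE  r1←0x60
6: ✓ MOVLT  r2←0x92
7: ✓ CMP  NZCV=1000
8: · ADDGE
9: ✓ SUBLT  r2←0x58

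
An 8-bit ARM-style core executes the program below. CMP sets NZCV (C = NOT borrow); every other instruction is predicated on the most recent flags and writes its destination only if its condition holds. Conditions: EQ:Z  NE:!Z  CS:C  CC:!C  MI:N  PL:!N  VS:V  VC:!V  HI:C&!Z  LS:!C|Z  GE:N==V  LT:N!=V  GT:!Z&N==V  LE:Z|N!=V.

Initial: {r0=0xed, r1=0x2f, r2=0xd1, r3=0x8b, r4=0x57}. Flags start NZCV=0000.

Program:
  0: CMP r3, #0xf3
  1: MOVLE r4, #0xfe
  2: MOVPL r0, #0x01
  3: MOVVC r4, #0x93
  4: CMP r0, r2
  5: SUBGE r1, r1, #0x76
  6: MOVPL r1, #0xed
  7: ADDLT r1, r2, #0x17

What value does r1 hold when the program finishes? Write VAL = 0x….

VAL = 0xed

0: ✓ CMP  NZCV=1000
1: ✓ MOVLE  r4←0xfe
2: · MOVPL
3: ✓ MOVVC  r4←0x93
4: ✓ CMP  NZCV=0010
5: ✓ SUBGE  r1←0xb9
6: ✓ MOVPL  r1←0xed
7: · ADDLT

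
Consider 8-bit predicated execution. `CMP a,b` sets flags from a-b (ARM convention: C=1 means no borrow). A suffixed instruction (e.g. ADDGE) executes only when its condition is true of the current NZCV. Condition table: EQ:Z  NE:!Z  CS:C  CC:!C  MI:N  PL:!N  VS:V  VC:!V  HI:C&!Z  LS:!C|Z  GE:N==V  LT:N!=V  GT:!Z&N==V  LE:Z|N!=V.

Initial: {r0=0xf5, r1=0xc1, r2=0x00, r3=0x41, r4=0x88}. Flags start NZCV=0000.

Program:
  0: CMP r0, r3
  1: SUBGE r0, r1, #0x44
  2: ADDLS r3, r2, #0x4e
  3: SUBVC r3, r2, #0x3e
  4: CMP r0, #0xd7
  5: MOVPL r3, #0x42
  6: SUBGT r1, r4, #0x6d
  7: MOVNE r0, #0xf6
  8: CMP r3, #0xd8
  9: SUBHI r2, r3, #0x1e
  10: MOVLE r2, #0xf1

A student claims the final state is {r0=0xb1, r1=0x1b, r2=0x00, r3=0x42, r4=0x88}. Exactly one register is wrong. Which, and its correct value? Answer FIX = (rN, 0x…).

0: ✓ CMP  NZCV=1010
1: · SUBGE
2: · ADDLS
3: ✓ SUBVC  r3←0xc2
4: ✓ CMP  NZCV=0010
5: ✓ MOVPL  r3←0x42
6: ✓ SUBGT  r1←0x1b
7: ✓ MOVNE  r0←0xf6
8: ✓ CMP  NZCV=0000
9: · SUBHI
10: · MOVLE

FIX = (r0, 0xf6)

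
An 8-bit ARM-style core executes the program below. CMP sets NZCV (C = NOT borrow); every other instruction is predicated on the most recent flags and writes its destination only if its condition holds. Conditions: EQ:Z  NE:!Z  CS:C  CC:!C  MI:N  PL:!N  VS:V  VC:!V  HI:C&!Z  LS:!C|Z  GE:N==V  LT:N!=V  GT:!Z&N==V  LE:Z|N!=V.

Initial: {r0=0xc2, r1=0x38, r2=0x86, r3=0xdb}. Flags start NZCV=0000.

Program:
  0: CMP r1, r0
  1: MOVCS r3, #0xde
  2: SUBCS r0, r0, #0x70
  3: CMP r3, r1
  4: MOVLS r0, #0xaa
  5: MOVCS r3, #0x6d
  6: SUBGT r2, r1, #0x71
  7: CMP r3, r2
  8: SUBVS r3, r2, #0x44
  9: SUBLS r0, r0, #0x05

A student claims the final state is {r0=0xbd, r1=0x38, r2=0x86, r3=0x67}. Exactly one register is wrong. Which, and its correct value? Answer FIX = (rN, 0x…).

[0] flags=0000 → (cmp)
[1] flags=0000 CS?F → skip
[2] flags=0000 CS?F → skip
[3] flags=1010 → (cmp)
[4] flags=1010 LS?F → skip
[5] flags=1010 CS?T → r3=0x6d
[6] flags=1010 GT?F → skip
[7] flags=1001 → (cmp)
[8] flags=1001 VS?T → r3=0x42
[9] flags=1001 LS?T → r0=0xbd

FIX = (r3, 0x42)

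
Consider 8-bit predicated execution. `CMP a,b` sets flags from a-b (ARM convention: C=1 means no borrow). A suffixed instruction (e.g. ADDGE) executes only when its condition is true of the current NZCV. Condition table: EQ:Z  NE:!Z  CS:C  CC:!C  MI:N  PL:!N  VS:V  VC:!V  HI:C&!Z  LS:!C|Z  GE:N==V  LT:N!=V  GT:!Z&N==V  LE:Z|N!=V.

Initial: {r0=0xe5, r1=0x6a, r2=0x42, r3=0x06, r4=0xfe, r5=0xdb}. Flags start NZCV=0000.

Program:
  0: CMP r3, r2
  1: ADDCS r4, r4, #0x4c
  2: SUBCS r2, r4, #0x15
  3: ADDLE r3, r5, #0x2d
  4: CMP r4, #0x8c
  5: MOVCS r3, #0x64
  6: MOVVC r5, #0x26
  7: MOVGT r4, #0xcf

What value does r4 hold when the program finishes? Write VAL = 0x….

VAL = 0xcf

[0] flags=1000 → (cmp)
[1] flags=1000 CS?F → skip
[2] flags=1000 CS?F → skip
[3] flags=1000 LE?T → r3=0x08
[4] flags=0010 → (cmp)
[5] flags=0010 CS?T → r3=0x64
[6] flags=0010 VC?T → r5=0x26
[7] flags=0010 GT?T → r4=0xcf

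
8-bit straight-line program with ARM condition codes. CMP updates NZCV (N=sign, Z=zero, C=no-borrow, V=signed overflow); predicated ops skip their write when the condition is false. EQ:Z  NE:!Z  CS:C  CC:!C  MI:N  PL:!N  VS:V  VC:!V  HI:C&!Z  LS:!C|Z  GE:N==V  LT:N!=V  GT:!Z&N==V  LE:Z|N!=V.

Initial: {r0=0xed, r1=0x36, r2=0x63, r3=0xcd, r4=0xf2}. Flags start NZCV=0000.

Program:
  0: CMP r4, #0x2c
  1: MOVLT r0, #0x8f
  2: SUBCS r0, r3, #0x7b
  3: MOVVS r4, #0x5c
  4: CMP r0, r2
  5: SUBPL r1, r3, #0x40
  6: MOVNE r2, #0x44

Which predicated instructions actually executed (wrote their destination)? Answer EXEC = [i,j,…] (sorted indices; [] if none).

0: ✓ CMP  NZCV=1010
1: ✓ MOVLT  r0←0x8f
2: ✓ SUBCS  r0←0x52
3: · MOVVS
4: ✓ CMP  NZCV=1000
5: · SUBPL
6: ✓ MOVNE  r2←0x44

EXEC = [1,2,6]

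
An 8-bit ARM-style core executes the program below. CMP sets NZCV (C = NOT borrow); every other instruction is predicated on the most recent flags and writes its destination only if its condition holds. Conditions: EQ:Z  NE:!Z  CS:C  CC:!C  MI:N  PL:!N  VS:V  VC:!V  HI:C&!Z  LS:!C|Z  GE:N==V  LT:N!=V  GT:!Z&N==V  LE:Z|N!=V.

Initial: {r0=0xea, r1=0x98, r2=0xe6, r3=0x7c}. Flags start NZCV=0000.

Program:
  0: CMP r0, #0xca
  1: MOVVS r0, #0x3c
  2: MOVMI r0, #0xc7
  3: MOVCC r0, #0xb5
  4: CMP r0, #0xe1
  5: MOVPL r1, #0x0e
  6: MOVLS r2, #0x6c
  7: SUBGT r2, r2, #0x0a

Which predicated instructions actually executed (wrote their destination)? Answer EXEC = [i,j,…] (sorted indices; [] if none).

[0] flags=0010 → (cmp)
[1] flags=0010 VS?F → skip
[2] flags=0010 MI?F → skip
[3] flags=0010 CC?F → skip
[4] flags=0010 → (cmp)
[5] flags=0010 PL?T → r1=0x0e
[6] flags=0010 LS?F → skip
[7] flags=0010 GT?T → r2=0xdc

EXEC = [5,7]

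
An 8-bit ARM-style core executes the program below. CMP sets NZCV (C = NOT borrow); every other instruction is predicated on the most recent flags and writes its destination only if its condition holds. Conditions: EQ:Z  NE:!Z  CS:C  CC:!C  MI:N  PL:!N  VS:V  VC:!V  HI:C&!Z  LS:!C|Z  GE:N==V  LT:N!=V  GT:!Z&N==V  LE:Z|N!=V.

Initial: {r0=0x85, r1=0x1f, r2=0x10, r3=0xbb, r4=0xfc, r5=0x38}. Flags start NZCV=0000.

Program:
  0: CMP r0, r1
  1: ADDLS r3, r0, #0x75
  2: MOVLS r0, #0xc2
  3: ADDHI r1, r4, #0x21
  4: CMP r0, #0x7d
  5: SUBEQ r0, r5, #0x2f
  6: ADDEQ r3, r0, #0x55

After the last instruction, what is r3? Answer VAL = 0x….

[0] flags=0011 → (cmp)
[1] flags=0011 LS?F → skip
[2] flags=0011 LS?F → skip
[3] flags=0011 HI?T → r1=0x1d
[4] flags=0011 → (cmp)
[5] flags=0011 EQ?F → skip
[6] flags=0011 EQ?F → skip

VAL = 0xbb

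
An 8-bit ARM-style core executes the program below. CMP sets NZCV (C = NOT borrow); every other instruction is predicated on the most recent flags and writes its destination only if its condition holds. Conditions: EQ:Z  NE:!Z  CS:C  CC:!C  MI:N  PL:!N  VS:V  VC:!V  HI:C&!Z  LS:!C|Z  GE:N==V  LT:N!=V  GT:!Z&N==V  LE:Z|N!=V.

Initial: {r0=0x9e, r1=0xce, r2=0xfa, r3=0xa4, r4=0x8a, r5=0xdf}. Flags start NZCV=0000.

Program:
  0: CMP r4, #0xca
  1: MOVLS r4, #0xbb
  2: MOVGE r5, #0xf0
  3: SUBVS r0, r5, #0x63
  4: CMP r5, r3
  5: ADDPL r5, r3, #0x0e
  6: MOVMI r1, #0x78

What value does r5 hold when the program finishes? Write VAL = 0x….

[0] flags=1000 → (cmp)
[1] flags=1000 LS?T → r4=0xbb
[2] flags=1000 GE?F → skip
[3] flags=1000 VS?F → skip
[4] flags=0010 → (cmp)
[5] flags=0010 PL?T → r5=0xb2
[6] flags=0010 MI?F → skip

VAL = 0xb2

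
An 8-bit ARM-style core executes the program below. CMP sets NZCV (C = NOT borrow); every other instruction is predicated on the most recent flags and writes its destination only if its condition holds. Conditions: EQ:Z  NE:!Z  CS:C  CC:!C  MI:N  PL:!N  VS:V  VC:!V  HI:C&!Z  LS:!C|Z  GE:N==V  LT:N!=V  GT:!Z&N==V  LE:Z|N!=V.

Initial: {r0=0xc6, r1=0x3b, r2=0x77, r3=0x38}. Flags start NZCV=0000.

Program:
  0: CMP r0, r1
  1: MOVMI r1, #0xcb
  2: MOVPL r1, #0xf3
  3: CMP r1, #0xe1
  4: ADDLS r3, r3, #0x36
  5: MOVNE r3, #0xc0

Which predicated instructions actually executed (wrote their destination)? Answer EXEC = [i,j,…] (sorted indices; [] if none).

EXEC = [1,4,5]

[0] flags=1010 → (cmp)
[1] flags=1010 MI?T → r1=0xcb
[2] flags=1010 PL?F → skip
[3] flags=1000 → (cmp)
[4] flags=1000 LS?T → r3=0x6e
[5] flags=1000 NE?T → r3=0xc0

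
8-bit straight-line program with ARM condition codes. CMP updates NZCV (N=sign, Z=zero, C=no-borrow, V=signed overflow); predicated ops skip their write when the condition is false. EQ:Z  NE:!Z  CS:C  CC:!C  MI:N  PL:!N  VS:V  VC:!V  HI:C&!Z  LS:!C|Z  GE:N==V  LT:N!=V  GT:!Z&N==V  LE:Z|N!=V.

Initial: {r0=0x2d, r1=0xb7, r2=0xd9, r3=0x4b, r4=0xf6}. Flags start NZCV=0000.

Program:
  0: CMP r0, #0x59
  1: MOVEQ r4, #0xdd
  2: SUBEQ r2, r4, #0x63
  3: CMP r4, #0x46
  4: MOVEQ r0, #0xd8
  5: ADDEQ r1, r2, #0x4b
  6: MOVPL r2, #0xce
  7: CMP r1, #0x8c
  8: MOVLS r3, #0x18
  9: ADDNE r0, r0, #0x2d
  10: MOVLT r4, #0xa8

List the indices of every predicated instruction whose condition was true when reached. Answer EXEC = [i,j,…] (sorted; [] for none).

EXEC = [9]

[0] flags=1000 → (cmp)
[1] flags=1000 EQ?F → skip
[2] flags=1000 EQ?F → skip
[3] flags=1010 → (cmp)
[4] flags=1010 EQ?F → skip
[5] flags=1010 EQ?F → skip
[6] flags=1010 PL?F → skip
[7] flags=0010 → (cmp)
[8] flags=0010 LS?F → skip
[9] flags=0010 NE?T → r0=0x5a
[10] flags=0010 LT?F → skip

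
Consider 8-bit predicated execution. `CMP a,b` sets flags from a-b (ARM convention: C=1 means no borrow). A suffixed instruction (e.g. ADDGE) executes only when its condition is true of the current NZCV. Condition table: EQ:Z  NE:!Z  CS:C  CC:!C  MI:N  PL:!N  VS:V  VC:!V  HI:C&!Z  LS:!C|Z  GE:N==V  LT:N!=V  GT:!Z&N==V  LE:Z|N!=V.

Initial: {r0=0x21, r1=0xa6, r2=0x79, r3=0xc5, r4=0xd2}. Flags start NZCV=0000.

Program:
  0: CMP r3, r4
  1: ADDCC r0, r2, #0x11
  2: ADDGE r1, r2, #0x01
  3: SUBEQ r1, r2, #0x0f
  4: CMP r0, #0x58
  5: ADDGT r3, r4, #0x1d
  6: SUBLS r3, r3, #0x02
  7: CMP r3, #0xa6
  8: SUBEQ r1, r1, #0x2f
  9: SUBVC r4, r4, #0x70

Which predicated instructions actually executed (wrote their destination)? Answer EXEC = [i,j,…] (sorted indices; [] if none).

[0] flags=1000 → (cmp)
[1] flags=1000 CC?T → r0=0x8a
[2] flags=1000 GE?F → skip
[3] flags=1000 EQ?F → skip
[4] flags=0011 → (cmp)
[5] flags=0011 GT?F → skip
[6] flags=0011 LS?F → skip
[7] flags=0010 → (cmp)
[8] flags=0010 EQ?F → skip
[9] flags=0010 VC?T → r4=0x62

EXEC = [1,9]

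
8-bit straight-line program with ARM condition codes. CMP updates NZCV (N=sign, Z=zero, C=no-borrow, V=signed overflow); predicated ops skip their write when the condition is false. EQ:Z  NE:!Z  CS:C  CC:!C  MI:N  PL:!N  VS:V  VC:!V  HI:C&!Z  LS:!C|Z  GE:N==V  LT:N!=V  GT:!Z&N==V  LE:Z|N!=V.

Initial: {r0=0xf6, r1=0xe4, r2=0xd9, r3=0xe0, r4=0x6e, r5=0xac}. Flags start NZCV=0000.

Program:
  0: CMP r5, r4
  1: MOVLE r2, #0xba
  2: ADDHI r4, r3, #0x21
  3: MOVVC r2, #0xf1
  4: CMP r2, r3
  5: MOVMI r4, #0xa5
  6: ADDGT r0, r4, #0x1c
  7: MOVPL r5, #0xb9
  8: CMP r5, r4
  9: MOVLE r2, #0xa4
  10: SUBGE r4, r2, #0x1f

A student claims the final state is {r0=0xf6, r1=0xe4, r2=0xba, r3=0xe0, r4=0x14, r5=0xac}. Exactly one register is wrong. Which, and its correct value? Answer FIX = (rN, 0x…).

[0] flags=0011 → (cmp)
[1] flags=0011 LE?T → r2=0xba
[2] flags=0011 HI?T → r4=0x01
[3] flags=0011 VC?F → skip
[4] flags=1000 → (cmp)
[5] flags=1000 MI?T → r4=0xa5
[6] flags=1000 GT?F → skip
[7] flags=1000 PL?F → skip
[8] flags=0010 → (cmp)
[9] flags=0010 LE?F → skip
[10] flags=0010 GE?T → r4=0x9b

FIX = (r4, 0x9b)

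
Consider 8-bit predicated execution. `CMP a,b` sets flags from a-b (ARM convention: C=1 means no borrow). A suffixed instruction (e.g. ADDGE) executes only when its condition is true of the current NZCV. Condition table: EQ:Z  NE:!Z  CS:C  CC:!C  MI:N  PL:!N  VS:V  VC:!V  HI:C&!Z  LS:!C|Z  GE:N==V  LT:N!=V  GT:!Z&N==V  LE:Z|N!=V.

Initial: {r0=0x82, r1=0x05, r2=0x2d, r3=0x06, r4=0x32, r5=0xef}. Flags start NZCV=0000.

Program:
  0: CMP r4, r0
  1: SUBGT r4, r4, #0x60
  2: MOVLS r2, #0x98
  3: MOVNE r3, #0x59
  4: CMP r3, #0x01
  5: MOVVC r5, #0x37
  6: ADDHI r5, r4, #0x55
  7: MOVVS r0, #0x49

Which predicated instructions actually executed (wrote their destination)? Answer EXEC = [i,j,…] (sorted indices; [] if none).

[0] flags=1001 → (cmp)
[1] flags=1001 GT?T → r4=0xd2
[2] flags=1001 LS?T → r2=0x98
[3] flags=1001 NE?T → r3=0x59
[4] flags=0010 → (cmp)
[5] flags=0010 VC?T → r5=0x37
[6] flags=0010 HI?T → r5=0x27
[7] flags=0010 VS?F → skip

EXEC = [1,2,3,5,6]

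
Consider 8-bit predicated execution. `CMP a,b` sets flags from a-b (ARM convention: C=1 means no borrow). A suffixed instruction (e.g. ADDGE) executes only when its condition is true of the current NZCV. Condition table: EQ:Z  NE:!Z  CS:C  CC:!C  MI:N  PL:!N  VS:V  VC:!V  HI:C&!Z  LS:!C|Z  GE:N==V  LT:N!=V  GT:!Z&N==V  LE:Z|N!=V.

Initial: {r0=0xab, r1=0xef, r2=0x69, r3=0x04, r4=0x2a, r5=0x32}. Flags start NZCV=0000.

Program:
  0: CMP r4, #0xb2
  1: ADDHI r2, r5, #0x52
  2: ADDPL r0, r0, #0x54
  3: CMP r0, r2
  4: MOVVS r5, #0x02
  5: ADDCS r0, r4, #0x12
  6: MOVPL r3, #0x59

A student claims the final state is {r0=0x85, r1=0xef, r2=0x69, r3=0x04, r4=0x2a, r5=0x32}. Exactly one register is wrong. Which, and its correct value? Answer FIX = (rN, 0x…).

FIX = (r0, 0x3c)

[0] flags=0000 → (cmp)
[1] flags=0000 HI?F → skip
[2] flags=0000 PL?T → r0=0xff
[3] flags=1010 → (cmp)
[4] flags=1010 VS?F → skip
[5] flags=1010 CS?T → r0=0x3c
[6] flags=1010 PL?F → skip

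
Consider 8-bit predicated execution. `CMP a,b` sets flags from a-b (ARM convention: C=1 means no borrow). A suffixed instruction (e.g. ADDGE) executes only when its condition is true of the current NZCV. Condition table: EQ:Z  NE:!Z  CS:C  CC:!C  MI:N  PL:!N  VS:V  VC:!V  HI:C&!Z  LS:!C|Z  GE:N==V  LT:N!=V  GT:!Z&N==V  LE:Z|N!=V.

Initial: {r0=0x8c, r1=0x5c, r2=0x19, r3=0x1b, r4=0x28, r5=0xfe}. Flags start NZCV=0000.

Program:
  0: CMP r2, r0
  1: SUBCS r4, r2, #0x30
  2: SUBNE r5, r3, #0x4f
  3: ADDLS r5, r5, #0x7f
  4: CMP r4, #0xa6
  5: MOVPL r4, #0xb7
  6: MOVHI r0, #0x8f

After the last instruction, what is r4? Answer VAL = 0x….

[0] flags=1001 → (cmp)
[1] flags=1001 CS?F → skip
[2] flags=1001 NE?T → r5=0xcc
[3] flags=1001 LS?T → r5=0x4b
[4] flags=1001 → (cmp)
[5] flags=1001 PL?F → skip
[6] flags=1001 HI?F → skip

VAL = 0x28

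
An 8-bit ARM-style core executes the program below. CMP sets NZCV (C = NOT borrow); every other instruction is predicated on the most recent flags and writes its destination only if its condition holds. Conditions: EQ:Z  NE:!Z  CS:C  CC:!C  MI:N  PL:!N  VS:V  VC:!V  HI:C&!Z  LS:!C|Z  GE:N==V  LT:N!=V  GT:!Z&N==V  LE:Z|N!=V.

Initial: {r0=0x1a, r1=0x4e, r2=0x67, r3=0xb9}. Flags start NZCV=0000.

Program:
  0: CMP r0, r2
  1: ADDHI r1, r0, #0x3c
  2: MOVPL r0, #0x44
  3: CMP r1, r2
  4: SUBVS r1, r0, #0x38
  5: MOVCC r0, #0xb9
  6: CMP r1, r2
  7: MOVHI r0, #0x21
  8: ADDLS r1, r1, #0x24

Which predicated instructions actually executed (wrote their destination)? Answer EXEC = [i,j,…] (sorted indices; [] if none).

EXEC = [5,8]

0: ✓ CMP  NZCV=1000
1: · ADDHI
2: · MOVPL
3: ✓ CMP  NZCV=1000
4: · SUBVS
5: ✓ MOVCC  r0←0xb9
6: ✓ CMP  NZCV=1000
7: · MOVHI
8: ✓ ADDLS  r1←0x72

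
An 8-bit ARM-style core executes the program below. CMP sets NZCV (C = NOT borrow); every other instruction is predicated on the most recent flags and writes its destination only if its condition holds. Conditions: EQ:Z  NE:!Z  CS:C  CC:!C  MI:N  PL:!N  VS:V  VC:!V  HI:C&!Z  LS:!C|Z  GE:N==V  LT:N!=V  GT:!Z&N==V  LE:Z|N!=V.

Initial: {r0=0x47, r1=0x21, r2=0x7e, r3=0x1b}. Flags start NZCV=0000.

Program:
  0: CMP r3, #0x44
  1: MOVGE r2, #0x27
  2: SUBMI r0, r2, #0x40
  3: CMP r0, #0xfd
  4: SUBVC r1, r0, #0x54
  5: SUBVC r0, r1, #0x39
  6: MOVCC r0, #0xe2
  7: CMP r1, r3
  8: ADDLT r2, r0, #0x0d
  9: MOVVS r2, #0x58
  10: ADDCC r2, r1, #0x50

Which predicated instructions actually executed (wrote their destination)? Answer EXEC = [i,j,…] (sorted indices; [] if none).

EXEC = [2,4,5,6,8]

0: ✓ CMP  NZCV=1000
1: · MOVGE
2: ✓ SUBMI  r0←0x3e
3: ✓ CMP  NZCV=0000
4: ✓ SUBVC  r1←0xea
5: ✓ SUBVC  r0←0xb1
6: ✓ MOVCC  r0←0xe2
7: ✓ CMP  NZCV=1010
8: ✓ ADDLT  r2←0xef
9: · MOVVS
10: · ADDCC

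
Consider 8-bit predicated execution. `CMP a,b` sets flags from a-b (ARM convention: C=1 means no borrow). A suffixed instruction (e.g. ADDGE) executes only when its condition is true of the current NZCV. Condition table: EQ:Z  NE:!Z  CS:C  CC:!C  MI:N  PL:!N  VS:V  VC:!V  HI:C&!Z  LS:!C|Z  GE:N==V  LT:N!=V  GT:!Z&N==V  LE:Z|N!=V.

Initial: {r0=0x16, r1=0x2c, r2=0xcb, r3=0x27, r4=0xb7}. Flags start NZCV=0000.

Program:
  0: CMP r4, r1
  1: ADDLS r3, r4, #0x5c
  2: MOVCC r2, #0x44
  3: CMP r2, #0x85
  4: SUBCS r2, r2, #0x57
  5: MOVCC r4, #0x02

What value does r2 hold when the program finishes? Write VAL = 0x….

[0] flags=1010 → (cmp)
[1] flags=1010 LS?F → skip
[2] flags=1010 CC?F → skip
[3] flags=0010 → (cmp)
[4] flags=0010 CS?T → r2=0x74
[5] flags=0010 CC?F → skip

VAL = 0x74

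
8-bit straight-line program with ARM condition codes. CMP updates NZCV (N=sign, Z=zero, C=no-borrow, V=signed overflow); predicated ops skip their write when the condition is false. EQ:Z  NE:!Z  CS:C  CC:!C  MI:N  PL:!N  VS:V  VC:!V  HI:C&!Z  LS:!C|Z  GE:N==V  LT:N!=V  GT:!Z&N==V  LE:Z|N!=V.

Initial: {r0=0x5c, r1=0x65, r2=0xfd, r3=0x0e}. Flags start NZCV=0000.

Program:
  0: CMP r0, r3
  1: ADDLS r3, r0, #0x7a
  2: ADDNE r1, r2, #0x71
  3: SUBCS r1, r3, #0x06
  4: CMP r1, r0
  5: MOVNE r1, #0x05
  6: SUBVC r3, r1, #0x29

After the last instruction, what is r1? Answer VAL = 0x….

VAL = 0x05

0: ✓ CMP  NZCV=0010
1: · ADDLS
2: ✓ ADDNE  r1←0x6e
3: ✓ SUBCS  r1←0x08
4: ✓ CMP  NZCV=1000
5: ✓ MOVNE  r1←0x05
6: ✓ SUBVC  r3←0xdc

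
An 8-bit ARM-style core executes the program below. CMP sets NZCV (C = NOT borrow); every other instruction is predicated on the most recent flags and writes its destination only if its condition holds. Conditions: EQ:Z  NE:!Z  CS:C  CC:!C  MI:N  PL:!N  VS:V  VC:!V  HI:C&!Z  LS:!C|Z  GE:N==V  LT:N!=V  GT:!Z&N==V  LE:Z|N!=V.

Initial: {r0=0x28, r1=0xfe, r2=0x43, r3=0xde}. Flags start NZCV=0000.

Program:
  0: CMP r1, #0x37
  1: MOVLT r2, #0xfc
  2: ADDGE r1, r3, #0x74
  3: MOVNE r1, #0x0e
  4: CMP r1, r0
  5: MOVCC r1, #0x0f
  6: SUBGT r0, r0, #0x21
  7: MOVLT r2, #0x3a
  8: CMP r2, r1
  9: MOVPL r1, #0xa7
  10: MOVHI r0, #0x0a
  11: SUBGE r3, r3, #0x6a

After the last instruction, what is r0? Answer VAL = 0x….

0: ✓ CMP  NZCV=1010
1: ✓ MOVLT  r2←0xfc
2: · ADDGE
3: ✓ MOVNE  r1←0x0e
4: ✓ CMP  NZCV=1000
5: ✓ MOVCC  r1←0x0f
6: · SUBGT
7: ✓ MOVLT  r2←0x3a
8: ✓ CMP  NZCV=0010
9: ✓ MOVPL  r1←0xa7
10: ✓ MOVHI  r0←0x0a
11: ✓ SUBGE  r3←0x74

VAL = 0x0a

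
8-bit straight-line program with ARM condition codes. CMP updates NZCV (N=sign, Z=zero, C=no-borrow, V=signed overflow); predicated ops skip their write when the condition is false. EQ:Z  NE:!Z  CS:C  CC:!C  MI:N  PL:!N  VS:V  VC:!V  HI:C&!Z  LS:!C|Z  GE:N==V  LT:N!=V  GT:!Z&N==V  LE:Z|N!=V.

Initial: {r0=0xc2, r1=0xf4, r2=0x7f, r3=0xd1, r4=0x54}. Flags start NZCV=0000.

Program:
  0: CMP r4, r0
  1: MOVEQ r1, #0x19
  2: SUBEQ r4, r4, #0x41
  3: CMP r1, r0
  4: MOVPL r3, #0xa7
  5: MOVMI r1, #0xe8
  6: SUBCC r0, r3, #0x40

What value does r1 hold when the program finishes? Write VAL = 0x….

VAL = 0xf4

[0] flags=1001 → (cmp)
[1] flags=1001 EQ?F → skip
[2] flags=1001 EQ?F → skip
[3] flags=0010 → (cmp)
[4] flags=0010 PL?T → r3=0xa7
[5] flags=0010 MI?F → skip
[6] flags=0010 CC?F → skip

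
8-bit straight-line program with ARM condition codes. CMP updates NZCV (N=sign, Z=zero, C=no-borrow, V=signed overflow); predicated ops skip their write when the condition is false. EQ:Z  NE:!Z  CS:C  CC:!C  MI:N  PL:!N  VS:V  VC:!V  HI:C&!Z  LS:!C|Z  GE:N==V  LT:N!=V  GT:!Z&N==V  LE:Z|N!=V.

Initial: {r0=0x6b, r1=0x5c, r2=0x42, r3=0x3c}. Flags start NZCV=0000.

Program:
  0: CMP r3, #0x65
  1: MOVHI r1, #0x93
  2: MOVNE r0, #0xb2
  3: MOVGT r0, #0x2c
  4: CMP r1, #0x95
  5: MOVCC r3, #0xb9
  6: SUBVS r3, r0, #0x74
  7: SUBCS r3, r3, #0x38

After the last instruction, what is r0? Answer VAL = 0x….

0: ✓ CMP  NZCV=1000
1: · MOVHI
2: ✓ MOVNE  r0←0xb2
3: · MOVGT
4: ✓ CMP  NZCV=1001
5: ✓ MOVCC  r3←0xb9
6: ✓ SUBVS  r3←0x3e
7: · SUBCS

VAL = 0xb2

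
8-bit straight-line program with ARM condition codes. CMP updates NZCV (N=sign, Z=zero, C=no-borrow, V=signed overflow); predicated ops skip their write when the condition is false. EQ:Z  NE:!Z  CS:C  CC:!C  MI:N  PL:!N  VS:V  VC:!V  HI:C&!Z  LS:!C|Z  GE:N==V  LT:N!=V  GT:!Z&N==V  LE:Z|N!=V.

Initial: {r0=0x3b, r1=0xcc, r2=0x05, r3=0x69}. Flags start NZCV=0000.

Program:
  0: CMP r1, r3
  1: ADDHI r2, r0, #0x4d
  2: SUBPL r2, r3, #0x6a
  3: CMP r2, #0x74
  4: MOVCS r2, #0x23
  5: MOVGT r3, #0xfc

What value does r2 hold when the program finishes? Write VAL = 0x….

[0] flags=0011 → (cmp)
[1] flags=0011 HI?T → r2=0x88
[2] flags=0011 PL?T → r2=0xff
[3] flags=1010 → (cmp)
[4] flags=1010 CS?T → r2=0x23
[5] flags=1010 GT?F → skip

VAL = 0x23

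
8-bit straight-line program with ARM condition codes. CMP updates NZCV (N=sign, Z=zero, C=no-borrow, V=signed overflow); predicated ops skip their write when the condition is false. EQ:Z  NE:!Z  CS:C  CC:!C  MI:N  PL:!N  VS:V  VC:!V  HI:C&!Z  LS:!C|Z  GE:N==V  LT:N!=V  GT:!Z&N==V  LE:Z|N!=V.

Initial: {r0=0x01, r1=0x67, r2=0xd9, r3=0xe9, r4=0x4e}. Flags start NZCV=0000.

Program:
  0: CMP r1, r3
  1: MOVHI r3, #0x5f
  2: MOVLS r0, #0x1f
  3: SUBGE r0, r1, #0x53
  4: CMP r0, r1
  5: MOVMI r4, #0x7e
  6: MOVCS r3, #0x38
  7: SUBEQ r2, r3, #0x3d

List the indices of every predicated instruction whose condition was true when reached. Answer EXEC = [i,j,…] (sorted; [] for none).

[0] flags=0000 → (cmp)
[1] flags=0000 HI?F → skip
[2] flags=0000 LS?T → r0=0x1f
[3] flags=0000 GE?T → r0=0x14
[4] flags=1000 → (cmp)
[5] flags=1000 MI?T → r4=0x7e
[6] flags=1000 CS?F → skip
[7] flags=1000 EQ?F → skip

EXEC = [2,3,5]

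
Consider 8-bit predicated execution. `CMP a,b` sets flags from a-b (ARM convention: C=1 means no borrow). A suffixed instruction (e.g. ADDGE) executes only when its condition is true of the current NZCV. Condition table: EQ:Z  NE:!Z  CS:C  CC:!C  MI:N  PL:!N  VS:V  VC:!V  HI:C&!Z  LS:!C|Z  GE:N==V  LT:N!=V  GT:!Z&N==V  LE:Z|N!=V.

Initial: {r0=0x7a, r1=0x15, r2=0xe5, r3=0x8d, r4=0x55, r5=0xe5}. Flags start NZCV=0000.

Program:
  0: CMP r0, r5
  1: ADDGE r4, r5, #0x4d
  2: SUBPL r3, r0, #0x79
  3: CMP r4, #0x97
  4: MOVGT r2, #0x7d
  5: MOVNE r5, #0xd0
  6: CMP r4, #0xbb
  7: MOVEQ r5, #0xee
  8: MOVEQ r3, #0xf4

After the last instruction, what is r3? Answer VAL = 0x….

VAL = 0x8d

0: ✓ CMP  NZCV=1001
1: ✓ ADDGE  r4←0x32
2: · SUBPL
3: ✓ CMP  NZCV=1001
4: ✓ MOVGT  r2←0x7d
5: ✓ MOVNE  r5←0xd0
6: ✓ CMP  NZCV=0000
7: · MOVEQ
8: · MOVEQ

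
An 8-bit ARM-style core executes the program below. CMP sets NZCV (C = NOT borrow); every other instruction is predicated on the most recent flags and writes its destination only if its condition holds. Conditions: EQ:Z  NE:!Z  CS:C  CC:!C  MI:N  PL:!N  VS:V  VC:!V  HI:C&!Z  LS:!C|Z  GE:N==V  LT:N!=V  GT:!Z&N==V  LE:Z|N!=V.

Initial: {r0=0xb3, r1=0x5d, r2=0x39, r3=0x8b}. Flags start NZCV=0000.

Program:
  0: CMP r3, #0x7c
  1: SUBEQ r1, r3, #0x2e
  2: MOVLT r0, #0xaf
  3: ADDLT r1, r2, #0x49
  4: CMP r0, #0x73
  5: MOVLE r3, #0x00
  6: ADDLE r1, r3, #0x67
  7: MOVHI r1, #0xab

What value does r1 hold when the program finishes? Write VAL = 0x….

VAL = 0xab

[0] flags=0011 → (cmp)
[1] flags=0011 EQ?F → skip
[2] flags=0011 LT?T → r0=0xaf
[3] flags=0011 LT?T → r1=0x82
[4] flags=0011 → (cmp)
[5] flags=0011 LE?T → r3=0x00
[6] flags=0011 LE?T → r1=0x67
[7] flags=0011 HI?T → r1=0xab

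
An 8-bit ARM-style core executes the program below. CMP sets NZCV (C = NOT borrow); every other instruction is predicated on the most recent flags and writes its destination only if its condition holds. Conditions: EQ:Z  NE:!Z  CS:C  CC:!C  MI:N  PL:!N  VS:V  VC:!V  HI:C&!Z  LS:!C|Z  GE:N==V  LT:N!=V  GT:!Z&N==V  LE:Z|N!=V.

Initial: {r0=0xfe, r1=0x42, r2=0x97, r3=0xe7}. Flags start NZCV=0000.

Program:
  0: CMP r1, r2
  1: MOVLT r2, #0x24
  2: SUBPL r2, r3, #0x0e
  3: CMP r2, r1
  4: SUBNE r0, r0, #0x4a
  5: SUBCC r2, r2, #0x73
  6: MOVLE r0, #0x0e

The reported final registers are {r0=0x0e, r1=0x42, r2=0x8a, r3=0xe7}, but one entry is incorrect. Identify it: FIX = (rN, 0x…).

0: ✓ CMP  NZCV=1001
1: · MOVLT
2: · SUBPL
3: ✓ CMP  NZCV=0011
4: ✓ SUBNE  r0←0xb4
5: · SUBCC
6: ✓ MOVLE  r0←0x0e

FIX = (r2, 0x97)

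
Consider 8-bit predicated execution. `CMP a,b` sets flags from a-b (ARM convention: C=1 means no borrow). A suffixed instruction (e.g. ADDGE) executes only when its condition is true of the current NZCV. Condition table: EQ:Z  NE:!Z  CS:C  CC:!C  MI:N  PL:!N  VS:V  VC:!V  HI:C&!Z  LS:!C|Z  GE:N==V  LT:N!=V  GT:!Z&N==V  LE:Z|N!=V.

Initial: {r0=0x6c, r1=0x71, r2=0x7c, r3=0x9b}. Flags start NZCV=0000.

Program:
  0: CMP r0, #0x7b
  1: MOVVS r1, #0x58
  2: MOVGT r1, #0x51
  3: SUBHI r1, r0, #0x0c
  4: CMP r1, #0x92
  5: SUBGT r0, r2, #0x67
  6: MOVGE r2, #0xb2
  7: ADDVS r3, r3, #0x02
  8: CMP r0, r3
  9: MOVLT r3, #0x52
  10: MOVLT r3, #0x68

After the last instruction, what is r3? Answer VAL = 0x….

0: ✓ CMP  NZCV=1000
1: · MOVVS
2: · MOVGT
3: · SUBHI
4: ✓ CMP  NZCV=1001
5: ✓ SUBGT  r0←0x15
6: ✓ MOVGE  r2←0xb2
7: ✓ ADDVS  r3←0x9d
8: ✓ CMP  NZCV=0000
9: · MOVLT
10: · MOVLT

VAL = 0x9d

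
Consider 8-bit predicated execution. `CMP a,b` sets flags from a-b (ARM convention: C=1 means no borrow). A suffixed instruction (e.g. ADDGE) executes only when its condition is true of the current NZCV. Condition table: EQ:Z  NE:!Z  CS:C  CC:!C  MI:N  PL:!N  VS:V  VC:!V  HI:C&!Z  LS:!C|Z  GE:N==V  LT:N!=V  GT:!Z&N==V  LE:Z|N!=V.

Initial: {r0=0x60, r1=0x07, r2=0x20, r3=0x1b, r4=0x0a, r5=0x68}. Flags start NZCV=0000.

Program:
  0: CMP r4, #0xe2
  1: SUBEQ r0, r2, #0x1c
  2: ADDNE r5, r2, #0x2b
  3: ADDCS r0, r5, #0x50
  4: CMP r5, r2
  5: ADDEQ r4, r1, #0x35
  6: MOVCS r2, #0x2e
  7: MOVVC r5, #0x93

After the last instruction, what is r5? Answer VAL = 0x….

VAL = 0x93

0: ✓ CMP  NZCV=0000
1: · SUBEQ
2: ✓ ADDNE  r5←0x4b
3: · ADDCS
4: ✓ CMP  NZCV=0010
5: · ADDEQ
6: ✓ MOVCS  r2←0x2e
7: ✓ MOVVC  r5←0x93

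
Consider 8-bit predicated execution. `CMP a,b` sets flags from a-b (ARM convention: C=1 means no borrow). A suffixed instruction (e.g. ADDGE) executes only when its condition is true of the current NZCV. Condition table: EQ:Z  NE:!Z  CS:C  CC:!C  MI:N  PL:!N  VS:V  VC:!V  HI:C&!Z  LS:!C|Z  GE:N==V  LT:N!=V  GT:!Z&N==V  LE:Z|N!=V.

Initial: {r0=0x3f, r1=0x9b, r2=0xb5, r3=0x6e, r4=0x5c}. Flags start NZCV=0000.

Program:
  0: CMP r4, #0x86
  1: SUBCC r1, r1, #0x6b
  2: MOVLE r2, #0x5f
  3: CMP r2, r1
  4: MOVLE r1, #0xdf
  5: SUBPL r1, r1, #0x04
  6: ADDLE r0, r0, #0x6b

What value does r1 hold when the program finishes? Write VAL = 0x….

VAL = 0xdf

[0] flags=1001 → (cmp)
[1] flags=1001 CC?T → r1=0x30
[2] flags=1001 LE?F → skip
[3] flags=1010 → (cmp)
[4] flags=1010 LE?T → r1=0xdf
[5] flags=1010 PL?F → skip
[6] flags=1010 LE?T → r0=0xaa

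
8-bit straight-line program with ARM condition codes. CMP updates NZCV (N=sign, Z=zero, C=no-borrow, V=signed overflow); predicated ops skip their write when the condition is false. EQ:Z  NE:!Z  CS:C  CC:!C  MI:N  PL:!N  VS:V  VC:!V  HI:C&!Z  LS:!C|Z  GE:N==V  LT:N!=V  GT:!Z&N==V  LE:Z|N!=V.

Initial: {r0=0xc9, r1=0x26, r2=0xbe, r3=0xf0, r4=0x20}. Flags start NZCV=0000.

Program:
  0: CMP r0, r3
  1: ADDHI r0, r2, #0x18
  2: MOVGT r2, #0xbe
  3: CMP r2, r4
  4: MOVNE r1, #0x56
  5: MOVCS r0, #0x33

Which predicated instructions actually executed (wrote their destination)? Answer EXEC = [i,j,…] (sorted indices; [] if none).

0: ✓ CMP  NZCV=1000
1: · ADDHI
2: · MOVGT
3: ✓ CMP  NZCV=1010
4: ✓ MOVNE  r1←0x56
5: ✓ MOVCS  r0←0x33

EXEC = [4,5]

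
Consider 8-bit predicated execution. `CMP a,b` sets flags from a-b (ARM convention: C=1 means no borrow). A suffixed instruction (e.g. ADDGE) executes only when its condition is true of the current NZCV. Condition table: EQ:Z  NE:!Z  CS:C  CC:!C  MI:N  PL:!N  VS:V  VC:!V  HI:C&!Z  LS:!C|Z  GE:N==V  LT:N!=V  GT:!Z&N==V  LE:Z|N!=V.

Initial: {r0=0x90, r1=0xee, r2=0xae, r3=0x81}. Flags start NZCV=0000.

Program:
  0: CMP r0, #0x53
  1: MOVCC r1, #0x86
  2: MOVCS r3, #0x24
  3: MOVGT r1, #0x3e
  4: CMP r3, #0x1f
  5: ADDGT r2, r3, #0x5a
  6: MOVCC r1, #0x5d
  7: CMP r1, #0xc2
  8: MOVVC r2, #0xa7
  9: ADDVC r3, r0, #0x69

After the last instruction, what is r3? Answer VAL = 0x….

VAL = 0xf9

0: ✓ CMP  NZCV=0011
1: · MOVCC
2: ✓ MOVCS  r3←0x24
3: · MOVGT
4: ✓ CMP  NZCV=0010
5: ✓ ADDGT  r2←0x7e
6: · MOVCC
7: ✓ CMP  NZCV=0010
8: ✓ MOVVC  r2←0xa7
9: ✓ ADDVC  r3←0xf9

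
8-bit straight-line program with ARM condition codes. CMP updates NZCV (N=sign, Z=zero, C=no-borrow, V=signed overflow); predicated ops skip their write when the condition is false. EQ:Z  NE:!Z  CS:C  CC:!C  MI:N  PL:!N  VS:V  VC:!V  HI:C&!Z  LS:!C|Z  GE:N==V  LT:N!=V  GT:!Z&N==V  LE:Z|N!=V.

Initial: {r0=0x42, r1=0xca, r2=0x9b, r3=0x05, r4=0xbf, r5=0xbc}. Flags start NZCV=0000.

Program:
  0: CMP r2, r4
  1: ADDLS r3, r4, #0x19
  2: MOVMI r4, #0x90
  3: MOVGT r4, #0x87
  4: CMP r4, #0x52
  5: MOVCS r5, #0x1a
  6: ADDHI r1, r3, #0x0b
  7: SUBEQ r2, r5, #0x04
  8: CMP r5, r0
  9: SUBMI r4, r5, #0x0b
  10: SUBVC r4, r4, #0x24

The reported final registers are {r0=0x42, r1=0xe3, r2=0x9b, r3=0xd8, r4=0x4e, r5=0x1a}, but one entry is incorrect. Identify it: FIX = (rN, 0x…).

0: ✓ CMP  NZCV=1000
1: ✓ ADDLS  r3←0xd8
2: ✓ MOVMI  r4←0x90
3: · MOVGT
4: ✓ CMP  NZCV=0011
5: ✓ MOVCS  r5←0x1a
6: ✓ ADDHI  r1←0xe3
7: · SUBEQ
8: ✓ CMP  NZCV=1000
9: ✓ SUBMI  r4←0x0f
10: ✓ SUBVC  r4←0xeb

FIX = (r4, 0xeb)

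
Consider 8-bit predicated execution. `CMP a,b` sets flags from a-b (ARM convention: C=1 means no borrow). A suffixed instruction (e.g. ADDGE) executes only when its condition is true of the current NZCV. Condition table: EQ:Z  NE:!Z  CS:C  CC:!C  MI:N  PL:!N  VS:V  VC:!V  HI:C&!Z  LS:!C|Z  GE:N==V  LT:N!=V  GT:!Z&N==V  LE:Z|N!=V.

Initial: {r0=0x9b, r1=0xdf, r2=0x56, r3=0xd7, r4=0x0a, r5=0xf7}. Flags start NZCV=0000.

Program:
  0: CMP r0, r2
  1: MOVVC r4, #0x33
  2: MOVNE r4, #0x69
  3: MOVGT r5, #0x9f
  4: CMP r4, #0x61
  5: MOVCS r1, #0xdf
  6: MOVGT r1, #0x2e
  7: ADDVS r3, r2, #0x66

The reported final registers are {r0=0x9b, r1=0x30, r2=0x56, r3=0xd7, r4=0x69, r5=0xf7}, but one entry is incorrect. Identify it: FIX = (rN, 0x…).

[0] flags=0011 → (cmp)
[1] flags=0011 VC?F → skip
[2] flags=0011 NE?T → r4=0x69
[3] flags=0011 GT?F → skip
[4] flags=0010 → (cmp)
[5] flags=0010 CS?T → r1=0xdf
[6] flags=0010 GT?T → r1=0x2e
[7] flags=0010 VS?F → skip

FIX = (r1, 0x2e)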